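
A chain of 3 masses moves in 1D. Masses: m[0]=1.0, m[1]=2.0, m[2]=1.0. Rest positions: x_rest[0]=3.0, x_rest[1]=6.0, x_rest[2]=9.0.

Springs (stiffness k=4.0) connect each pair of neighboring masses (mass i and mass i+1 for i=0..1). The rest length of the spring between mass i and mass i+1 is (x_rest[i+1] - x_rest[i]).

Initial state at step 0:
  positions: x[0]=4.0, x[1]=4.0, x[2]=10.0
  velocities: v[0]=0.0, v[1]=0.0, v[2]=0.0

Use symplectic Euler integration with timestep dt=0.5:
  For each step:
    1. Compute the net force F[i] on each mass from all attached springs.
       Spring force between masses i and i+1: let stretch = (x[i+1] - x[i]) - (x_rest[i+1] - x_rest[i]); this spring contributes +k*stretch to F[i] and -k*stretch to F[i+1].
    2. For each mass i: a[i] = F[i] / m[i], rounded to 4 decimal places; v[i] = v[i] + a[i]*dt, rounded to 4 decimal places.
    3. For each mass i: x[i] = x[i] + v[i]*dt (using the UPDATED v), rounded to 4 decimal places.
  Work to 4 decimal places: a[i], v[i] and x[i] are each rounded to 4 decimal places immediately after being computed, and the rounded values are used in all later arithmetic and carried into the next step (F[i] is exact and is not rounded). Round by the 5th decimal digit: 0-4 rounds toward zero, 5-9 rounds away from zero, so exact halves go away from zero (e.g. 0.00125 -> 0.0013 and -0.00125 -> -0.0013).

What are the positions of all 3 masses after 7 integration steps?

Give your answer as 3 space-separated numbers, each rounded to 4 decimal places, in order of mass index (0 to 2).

Step 0: x=[4.0000 4.0000 10.0000] v=[0.0000 0.0000 0.0000]
Step 1: x=[1.0000 7.0000 7.0000] v=[-6.0000 6.0000 -6.0000]
Step 2: x=[1.0000 7.0000 7.0000] v=[0.0000 0.0000 0.0000]
Step 3: x=[4.0000 4.0000 10.0000] v=[6.0000 -6.0000 6.0000]
Step 4: x=[4.0000 4.0000 10.0000] v=[0.0000 0.0000 0.0000]
Step 5: x=[1.0000 7.0000 7.0000] v=[-6.0000 6.0000 -6.0000]
Step 6: x=[1.0000 7.0000 7.0000] v=[0.0000 0.0000 0.0000]
Step 7: x=[4.0000 4.0000 10.0000] v=[6.0000 -6.0000 6.0000]

Answer: 4.0000 4.0000 10.0000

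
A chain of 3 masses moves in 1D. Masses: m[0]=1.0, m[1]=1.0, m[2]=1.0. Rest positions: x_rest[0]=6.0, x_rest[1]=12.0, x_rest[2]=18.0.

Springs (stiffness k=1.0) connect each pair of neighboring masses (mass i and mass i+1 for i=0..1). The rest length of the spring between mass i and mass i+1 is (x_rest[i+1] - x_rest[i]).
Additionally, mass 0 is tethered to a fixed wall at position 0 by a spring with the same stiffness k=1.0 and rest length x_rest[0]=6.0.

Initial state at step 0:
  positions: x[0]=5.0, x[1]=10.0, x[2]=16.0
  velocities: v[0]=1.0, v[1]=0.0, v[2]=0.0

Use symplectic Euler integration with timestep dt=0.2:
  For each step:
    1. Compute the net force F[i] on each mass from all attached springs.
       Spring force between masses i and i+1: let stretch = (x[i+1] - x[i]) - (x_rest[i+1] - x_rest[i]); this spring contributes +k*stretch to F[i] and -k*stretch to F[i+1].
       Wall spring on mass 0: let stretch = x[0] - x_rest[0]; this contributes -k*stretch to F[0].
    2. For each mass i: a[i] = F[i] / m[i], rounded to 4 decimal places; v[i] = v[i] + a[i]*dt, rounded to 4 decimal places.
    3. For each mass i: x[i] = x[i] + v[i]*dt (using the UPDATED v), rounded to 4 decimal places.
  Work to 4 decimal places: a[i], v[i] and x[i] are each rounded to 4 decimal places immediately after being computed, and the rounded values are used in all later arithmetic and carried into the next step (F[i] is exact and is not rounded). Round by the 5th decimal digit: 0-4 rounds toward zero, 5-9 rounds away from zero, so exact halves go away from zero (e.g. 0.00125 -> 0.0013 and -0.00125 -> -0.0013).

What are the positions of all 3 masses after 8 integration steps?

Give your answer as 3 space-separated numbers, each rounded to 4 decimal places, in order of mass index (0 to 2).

Answer: 5.8388 11.3265 16.3194

Derivation:
Step 0: x=[5.0000 10.0000 16.0000] v=[1.0000 0.0000 0.0000]
Step 1: x=[5.2000 10.0400 16.0000] v=[1.0000 0.2000 0.0000]
Step 2: x=[5.3856 10.1248 16.0016] v=[0.9280 0.4240 0.0080]
Step 3: x=[5.5453 10.2551 16.0081] v=[0.7987 0.6515 0.0326]
Step 4: x=[5.6716 10.4271 16.0245] v=[0.6316 0.8601 0.0820]
Step 5: x=[5.7613 10.6328 16.0570] v=[0.4484 1.0285 0.1625]
Step 6: x=[5.8154 10.8606 16.1125] v=[0.2704 1.1390 0.2777]
Step 7: x=[5.8387 11.0967 16.1980] v=[0.1164 1.1803 0.4273]
Step 8: x=[5.8388 11.3265 16.3194] v=[0.0003 1.1490 0.6070]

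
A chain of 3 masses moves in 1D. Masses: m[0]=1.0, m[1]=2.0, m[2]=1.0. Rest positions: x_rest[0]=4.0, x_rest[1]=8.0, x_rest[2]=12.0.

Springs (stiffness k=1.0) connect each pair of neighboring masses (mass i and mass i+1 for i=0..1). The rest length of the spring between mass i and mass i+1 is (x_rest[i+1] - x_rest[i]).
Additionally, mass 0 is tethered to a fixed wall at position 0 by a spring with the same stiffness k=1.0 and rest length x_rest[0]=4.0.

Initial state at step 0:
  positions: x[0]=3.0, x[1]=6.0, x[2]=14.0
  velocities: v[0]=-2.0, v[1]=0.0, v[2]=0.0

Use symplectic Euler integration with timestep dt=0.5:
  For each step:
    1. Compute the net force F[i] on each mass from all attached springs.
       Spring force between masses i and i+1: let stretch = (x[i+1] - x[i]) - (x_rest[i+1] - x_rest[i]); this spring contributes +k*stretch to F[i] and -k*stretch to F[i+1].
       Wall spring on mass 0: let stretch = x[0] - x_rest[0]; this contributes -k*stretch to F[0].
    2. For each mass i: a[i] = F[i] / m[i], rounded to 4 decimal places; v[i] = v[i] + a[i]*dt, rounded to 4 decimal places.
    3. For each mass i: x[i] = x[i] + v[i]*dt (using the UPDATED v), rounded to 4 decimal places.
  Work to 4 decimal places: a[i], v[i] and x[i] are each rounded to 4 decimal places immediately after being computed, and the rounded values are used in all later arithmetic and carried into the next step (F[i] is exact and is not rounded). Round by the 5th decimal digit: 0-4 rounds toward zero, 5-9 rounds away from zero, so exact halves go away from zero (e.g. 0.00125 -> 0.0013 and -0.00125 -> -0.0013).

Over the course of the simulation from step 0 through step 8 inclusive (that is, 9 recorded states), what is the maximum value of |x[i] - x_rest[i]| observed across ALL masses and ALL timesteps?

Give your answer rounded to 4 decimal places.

Answer: 3.3585

Derivation:
Step 0: x=[3.0000 6.0000 14.0000] v=[-2.0000 0.0000 0.0000]
Step 1: x=[2.0000 6.6250 13.0000] v=[-2.0000 1.2500 -2.0000]
Step 2: x=[1.6563 7.4688 11.4063] v=[-0.6875 1.6875 -3.1875]
Step 3: x=[2.3516 8.0782 9.8282] v=[1.3906 1.2188 -3.1563]
Step 4: x=[3.8907 8.1906 8.8126] v=[3.0781 0.2247 -2.0313]
Step 5: x=[5.5321 7.8432 8.6415] v=[3.2827 -0.6948 -0.3423]
Step 6: x=[6.3682 7.3067 9.2708] v=[1.6722 -1.0730 1.2586]
Step 7: x=[5.8469 6.8984 10.4091] v=[-1.0427 -0.8166 2.2766]
Step 8: x=[4.1267 6.7975 11.6698] v=[-3.4404 -0.2018 2.5213]
Max displacement = 3.3585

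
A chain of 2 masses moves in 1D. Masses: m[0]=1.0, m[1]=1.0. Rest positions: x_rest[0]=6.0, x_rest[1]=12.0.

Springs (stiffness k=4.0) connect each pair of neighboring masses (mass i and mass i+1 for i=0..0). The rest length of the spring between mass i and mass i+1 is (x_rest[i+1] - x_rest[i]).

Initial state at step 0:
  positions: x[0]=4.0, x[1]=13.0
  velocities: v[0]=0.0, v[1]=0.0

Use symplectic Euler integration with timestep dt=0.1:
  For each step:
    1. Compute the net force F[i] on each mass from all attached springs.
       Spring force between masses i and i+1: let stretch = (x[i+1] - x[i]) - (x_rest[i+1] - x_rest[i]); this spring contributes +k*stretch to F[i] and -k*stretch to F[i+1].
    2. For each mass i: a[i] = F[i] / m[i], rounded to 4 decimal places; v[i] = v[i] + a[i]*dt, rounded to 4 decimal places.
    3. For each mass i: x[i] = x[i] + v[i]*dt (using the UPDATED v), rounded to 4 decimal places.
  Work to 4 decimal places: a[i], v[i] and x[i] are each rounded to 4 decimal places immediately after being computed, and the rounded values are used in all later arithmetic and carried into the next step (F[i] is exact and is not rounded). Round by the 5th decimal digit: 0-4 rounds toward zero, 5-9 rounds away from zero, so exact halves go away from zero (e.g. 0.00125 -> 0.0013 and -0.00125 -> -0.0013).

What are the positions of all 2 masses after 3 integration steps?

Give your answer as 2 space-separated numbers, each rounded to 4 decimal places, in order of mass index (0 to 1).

Answer: 4.6728 12.3272

Derivation:
Step 0: x=[4.0000 13.0000] v=[0.0000 0.0000]
Step 1: x=[4.1200 12.8800] v=[1.2000 -1.2000]
Step 2: x=[4.3504 12.6496] v=[2.3040 -2.3040]
Step 3: x=[4.6728 12.3272] v=[3.2237 -3.2237]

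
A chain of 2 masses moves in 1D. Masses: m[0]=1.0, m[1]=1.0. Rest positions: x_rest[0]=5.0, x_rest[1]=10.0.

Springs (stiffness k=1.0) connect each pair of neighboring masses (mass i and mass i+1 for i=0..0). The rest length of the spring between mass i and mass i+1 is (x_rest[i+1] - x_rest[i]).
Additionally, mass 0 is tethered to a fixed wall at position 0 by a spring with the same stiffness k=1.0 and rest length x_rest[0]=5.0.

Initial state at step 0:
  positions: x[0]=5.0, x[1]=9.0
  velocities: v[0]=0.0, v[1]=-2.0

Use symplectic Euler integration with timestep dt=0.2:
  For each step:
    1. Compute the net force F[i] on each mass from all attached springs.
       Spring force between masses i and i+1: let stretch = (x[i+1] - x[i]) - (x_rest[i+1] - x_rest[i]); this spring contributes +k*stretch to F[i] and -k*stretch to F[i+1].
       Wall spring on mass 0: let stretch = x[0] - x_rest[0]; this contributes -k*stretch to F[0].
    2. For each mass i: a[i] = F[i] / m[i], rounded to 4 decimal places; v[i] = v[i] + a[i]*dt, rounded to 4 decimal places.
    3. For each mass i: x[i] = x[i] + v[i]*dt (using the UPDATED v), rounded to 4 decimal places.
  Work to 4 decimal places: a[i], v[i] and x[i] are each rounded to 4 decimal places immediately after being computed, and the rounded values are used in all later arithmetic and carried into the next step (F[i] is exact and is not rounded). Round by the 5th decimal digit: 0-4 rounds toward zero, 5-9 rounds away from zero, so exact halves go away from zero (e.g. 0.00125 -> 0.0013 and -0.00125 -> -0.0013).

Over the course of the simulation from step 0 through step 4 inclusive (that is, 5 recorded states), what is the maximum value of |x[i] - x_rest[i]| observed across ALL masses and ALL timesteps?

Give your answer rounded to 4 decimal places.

Answer: 2.0934

Derivation:
Step 0: x=[5.0000 9.0000] v=[0.0000 -2.0000]
Step 1: x=[4.9600 8.6400] v=[-0.2000 -1.8000]
Step 2: x=[4.8688 8.3328] v=[-0.4560 -1.5360]
Step 3: x=[4.7214 8.0870] v=[-0.7370 -1.2288]
Step 4: x=[4.5198 7.9066] v=[-1.0082 -0.9019]
Max displacement = 2.0934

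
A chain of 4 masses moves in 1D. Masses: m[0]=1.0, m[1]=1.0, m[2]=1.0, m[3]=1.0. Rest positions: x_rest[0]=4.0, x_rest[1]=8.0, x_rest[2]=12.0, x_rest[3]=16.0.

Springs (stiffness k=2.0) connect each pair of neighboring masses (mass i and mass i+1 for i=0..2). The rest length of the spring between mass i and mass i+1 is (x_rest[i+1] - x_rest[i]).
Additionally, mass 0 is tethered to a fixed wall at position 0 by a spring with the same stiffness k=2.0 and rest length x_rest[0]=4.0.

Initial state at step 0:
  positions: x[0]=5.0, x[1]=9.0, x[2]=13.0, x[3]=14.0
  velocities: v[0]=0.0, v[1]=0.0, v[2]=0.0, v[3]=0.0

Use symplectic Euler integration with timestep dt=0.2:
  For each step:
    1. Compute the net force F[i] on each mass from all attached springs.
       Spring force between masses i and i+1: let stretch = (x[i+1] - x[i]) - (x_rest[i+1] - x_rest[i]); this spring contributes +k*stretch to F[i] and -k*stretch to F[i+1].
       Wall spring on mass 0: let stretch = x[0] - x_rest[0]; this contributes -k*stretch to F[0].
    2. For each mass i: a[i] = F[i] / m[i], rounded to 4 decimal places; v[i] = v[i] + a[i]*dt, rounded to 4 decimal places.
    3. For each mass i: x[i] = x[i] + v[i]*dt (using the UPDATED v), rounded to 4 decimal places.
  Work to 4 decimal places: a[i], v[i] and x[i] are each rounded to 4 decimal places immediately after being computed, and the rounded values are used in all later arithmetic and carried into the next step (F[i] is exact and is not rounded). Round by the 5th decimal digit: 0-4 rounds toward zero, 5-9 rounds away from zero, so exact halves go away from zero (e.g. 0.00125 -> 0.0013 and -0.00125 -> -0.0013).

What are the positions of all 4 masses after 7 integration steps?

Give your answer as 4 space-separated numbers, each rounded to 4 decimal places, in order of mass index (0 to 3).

Step 0: x=[5.0000 9.0000 13.0000 14.0000] v=[0.0000 0.0000 0.0000 0.0000]
Step 1: x=[4.9200 9.0000 12.7600 14.2400] v=[-0.4000 0.0000 -1.2000 1.2000]
Step 2: x=[4.7728 8.9744 12.3376 14.6816] v=[-0.7360 -0.1280 -2.1120 2.2080]
Step 3: x=[4.5799 8.8817 11.8337 15.2557] v=[-0.9645 -0.4634 -2.5197 2.8704]
Step 4: x=[4.3648 8.6810 11.3674 15.8760] v=[-1.0757 -1.0033 -2.3317 3.1016]
Step 5: x=[4.1458 8.3500 11.0468 16.4556] v=[-1.0951 -1.6552 -1.6028 2.8982]
Step 6: x=[3.9315 7.8984 10.9432 16.9225] v=[-1.0717 -2.2582 -0.5180 2.3347]
Step 7: x=[3.7200 7.3730 11.0744 17.2311] v=[-1.0575 -2.6270 0.6558 1.5430]

Answer: 3.7200 7.3730 11.0744 17.2311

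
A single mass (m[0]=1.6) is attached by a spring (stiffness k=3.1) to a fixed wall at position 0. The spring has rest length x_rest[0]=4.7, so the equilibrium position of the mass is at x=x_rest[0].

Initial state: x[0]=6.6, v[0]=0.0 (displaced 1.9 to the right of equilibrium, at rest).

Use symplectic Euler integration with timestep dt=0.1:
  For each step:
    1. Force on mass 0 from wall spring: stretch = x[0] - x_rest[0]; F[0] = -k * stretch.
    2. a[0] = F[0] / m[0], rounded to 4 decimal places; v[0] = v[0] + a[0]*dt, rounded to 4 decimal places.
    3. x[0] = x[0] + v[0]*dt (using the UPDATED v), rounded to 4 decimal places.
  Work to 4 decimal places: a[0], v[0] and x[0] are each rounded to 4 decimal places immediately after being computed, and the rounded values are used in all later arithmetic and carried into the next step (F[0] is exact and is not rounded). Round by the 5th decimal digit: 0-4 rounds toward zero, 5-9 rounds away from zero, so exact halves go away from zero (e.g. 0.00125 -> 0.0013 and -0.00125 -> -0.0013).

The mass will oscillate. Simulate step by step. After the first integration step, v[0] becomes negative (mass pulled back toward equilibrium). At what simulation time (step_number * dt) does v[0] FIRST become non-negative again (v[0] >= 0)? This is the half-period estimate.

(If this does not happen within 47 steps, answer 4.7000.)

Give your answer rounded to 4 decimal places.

Step 0: x=[6.6000] v=[0.0000]
Step 1: x=[6.5632] v=[-0.3681]
Step 2: x=[6.4903] v=[-0.7291]
Step 3: x=[6.3827] v=[-1.0760]
Step 4: x=[6.2425] v=[-1.4020]
Step 5: x=[6.0724] v=[-1.7009]
Step 6: x=[5.8757] v=[-1.9668]
Step 7: x=[5.6562] v=[-2.1946]
Step 8: x=[5.4182] v=[-2.3799]
Step 9: x=[5.1663] v=[-2.5191]
Step 10: x=[4.9054] v=[-2.6095]
Step 11: x=[4.6405] v=[-2.6493]
Step 12: x=[4.3767] v=[-2.6378]
Step 13: x=[4.1192] v=[-2.5752]
Step 14: x=[3.8729] v=[-2.4627]
Step 15: x=[3.6427] v=[-2.3025]
Step 16: x=[3.4329] v=[-2.0977]
Step 17: x=[3.2477] v=[-1.8522]
Step 18: x=[3.0906] v=[-1.5708]
Step 19: x=[2.9647] v=[-1.2590]
Step 20: x=[2.8724] v=[-0.9228]
Step 21: x=[2.8155] v=[-0.5687]
Step 22: x=[2.7951] v=[-0.2036]
Step 23: x=[2.8117] v=[0.1655]
First v>=0 after going negative at step 23, time=2.3000

Answer: 2.3000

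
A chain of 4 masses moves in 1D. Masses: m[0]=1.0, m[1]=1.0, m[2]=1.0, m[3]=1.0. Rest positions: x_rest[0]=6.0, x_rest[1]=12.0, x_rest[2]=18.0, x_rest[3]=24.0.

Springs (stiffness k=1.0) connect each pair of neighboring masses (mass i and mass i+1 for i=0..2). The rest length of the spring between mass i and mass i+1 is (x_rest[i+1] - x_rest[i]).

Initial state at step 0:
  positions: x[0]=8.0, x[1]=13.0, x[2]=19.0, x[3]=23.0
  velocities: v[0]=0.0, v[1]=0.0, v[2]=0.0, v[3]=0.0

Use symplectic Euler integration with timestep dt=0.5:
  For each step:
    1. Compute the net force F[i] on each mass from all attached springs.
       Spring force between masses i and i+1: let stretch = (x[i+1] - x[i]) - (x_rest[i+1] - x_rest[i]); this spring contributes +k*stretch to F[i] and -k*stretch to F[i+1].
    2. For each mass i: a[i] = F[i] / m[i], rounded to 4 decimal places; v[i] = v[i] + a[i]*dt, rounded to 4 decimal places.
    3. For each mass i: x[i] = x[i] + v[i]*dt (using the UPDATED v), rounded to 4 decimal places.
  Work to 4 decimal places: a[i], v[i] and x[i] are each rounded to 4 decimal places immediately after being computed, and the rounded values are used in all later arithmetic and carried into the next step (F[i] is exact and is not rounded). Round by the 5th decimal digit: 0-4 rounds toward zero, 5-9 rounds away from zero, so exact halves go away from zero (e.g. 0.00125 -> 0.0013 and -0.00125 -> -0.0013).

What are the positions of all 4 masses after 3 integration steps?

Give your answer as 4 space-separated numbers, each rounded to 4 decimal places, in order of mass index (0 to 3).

Step 0: x=[8.0000 13.0000 19.0000 23.0000] v=[0.0000 0.0000 0.0000 0.0000]
Step 1: x=[7.7500 13.2500 18.5000 23.5000] v=[-0.5000 0.5000 -1.0000 1.0000]
Step 2: x=[7.3750 13.4375 17.9375 24.2500] v=[-0.7500 0.3750 -1.1250 1.5000]
Step 3: x=[7.0156 13.2344 17.8281 24.9219] v=[-0.7188 -0.4063 -0.2188 1.3438]

Answer: 7.0156 13.2344 17.8281 24.9219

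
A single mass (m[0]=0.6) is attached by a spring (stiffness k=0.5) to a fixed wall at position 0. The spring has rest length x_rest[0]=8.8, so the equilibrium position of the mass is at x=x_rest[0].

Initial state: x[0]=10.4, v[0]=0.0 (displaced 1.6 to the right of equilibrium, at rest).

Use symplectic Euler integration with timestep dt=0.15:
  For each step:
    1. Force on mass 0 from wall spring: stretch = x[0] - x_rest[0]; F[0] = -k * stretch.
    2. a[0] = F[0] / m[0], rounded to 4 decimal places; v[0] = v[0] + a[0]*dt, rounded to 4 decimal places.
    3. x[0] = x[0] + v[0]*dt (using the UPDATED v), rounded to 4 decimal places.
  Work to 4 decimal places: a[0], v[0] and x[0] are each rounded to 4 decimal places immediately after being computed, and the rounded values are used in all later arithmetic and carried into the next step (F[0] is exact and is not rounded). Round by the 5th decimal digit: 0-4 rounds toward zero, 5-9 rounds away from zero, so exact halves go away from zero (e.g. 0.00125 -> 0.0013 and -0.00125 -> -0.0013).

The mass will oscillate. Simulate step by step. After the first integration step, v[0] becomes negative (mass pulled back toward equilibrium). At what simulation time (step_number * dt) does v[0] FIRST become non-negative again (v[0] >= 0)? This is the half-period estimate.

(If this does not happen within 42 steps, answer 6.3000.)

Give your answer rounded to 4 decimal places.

Step 0: x=[10.4000] v=[0.0000]
Step 1: x=[10.3700] v=[-0.2000]
Step 2: x=[10.3106] v=[-0.3962]
Step 3: x=[10.2229] v=[-0.5850]
Step 4: x=[10.1085] v=[-0.7629]
Step 5: x=[9.9695] v=[-0.9265]
Step 6: x=[9.8086] v=[-1.0727]
Step 7: x=[9.6288] v=[-1.1988]
Step 8: x=[9.4334] v=[-1.3024]
Step 9: x=[9.2262] v=[-1.3816]
Step 10: x=[9.0110] v=[-1.4349]
Step 11: x=[8.7918] v=[-1.4613]
Step 12: x=[8.5728] v=[-1.4603]
Step 13: x=[8.3580] v=[-1.4319]
Step 14: x=[8.1515] v=[-1.3767]
Step 15: x=[7.9572] v=[-1.2956]
Step 16: x=[7.7787] v=[-1.1903]
Step 17: x=[7.6193] v=[-1.0626]
Step 18: x=[7.4821] v=[-0.9150]
Step 19: x=[7.3696] v=[-0.7503]
Step 20: x=[7.2839] v=[-0.5715]
Step 21: x=[7.2266] v=[-0.3820]
Step 22: x=[7.1988] v=[-0.1853]
Step 23: x=[7.2010] v=[0.0148]
First v>=0 after going negative at step 23, time=3.4500

Answer: 3.4500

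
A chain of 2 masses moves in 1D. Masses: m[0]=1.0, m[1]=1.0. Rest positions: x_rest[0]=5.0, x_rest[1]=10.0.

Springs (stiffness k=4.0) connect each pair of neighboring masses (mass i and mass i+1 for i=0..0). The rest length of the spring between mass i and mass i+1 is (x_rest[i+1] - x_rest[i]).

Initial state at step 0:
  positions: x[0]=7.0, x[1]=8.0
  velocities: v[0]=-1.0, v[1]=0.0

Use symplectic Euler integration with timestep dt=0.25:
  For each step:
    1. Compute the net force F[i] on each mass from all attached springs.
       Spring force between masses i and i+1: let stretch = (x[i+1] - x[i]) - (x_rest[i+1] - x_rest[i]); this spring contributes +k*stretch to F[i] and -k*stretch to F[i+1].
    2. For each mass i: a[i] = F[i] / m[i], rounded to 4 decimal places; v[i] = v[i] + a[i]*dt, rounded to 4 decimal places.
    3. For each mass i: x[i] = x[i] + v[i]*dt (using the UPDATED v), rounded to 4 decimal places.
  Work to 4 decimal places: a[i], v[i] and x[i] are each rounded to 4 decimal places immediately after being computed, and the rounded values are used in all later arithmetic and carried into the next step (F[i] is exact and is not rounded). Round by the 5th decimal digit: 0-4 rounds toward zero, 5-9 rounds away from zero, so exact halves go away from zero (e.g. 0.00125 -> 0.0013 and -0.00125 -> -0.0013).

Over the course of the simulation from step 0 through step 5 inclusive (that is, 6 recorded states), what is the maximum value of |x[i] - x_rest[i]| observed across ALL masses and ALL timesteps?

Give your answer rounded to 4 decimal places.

Answer: 2.6718

Derivation:
Step 0: x=[7.0000 8.0000] v=[-1.0000 0.0000]
Step 1: x=[5.7500 9.0000] v=[-5.0000 4.0000]
Step 2: x=[4.0625 10.4375] v=[-6.7500 5.7500]
Step 3: x=[2.7188 11.5313] v=[-5.3750 4.3750]
Step 4: x=[2.3282 11.6719] v=[-1.5625 0.5625]
Step 5: x=[3.0235 10.7266] v=[2.7812 -3.7812]
Max displacement = 2.6718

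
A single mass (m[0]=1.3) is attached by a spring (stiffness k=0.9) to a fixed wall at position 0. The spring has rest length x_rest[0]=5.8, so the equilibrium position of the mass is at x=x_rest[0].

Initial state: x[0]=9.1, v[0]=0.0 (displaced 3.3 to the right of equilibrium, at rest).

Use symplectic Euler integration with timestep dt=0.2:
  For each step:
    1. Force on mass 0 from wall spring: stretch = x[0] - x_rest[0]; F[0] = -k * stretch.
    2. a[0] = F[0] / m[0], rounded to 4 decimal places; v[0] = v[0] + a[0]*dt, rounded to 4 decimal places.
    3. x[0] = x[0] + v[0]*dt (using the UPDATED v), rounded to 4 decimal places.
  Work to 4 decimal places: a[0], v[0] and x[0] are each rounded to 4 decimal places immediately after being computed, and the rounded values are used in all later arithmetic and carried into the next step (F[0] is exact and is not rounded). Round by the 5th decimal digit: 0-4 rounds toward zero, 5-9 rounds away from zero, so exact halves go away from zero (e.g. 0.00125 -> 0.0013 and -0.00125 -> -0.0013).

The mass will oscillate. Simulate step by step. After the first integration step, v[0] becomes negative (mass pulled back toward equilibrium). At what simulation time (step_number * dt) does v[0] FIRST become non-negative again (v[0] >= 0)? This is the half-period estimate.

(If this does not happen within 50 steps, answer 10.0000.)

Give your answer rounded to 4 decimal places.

Step 0: x=[9.1000] v=[0.0000]
Step 1: x=[9.0086] v=[-0.4569]
Step 2: x=[8.8284] v=[-0.9012]
Step 3: x=[8.5643] v=[-1.3205]
Step 4: x=[8.2237] v=[-1.7032]
Step 5: x=[7.8159] v=[-2.0388]
Step 6: x=[7.3523] v=[-2.3179]
Step 7: x=[6.8457] v=[-2.5328]
Step 8: x=[6.3102] v=[-2.6776]
Step 9: x=[5.7606] v=[-2.7482]
Step 10: x=[5.2121] v=[-2.7427]
Step 11: x=[4.6798] v=[-2.6613]
Step 12: x=[4.1786] v=[-2.5062]
Step 13: x=[3.7223] v=[-2.2817]
Step 14: x=[3.3235] v=[-1.9940]
Step 15: x=[2.9933] v=[-1.6511]
Step 16: x=[2.7408] v=[-1.2625]
Step 17: x=[2.5730] v=[-0.8389]
Step 18: x=[2.4946] v=[-0.3921]
Step 19: x=[2.5077] v=[0.0656]
First v>=0 after going negative at step 19, time=3.8000

Answer: 3.8000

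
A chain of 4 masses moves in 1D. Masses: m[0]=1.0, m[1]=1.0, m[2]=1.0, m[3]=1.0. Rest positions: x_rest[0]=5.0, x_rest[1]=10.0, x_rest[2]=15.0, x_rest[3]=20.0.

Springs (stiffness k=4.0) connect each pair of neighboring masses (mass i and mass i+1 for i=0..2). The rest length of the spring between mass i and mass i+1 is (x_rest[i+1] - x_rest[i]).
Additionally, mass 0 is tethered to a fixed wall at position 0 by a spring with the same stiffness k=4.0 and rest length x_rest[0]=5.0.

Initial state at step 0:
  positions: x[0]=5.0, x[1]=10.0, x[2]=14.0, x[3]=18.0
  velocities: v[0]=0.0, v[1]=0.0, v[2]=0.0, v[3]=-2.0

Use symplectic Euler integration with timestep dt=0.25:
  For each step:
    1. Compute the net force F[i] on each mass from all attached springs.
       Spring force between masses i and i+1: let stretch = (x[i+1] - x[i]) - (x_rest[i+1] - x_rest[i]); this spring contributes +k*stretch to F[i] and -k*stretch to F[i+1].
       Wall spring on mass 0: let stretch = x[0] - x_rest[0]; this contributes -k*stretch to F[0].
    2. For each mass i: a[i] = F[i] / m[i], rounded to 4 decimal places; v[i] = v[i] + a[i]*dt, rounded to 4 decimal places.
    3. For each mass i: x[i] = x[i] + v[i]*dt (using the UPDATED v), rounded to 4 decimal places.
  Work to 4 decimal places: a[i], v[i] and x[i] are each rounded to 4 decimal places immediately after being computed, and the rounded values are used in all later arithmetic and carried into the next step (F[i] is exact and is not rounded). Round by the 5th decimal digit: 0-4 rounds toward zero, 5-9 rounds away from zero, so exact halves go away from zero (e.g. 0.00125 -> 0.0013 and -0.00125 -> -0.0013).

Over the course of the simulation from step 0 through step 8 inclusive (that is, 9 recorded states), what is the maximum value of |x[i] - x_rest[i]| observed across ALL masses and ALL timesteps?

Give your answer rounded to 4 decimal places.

Step 0: x=[5.0000 10.0000 14.0000 18.0000] v=[0.0000 0.0000 0.0000 -2.0000]
Step 1: x=[5.0000 9.7500 14.0000 17.7500] v=[0.0000 -1.0000 0.0000 -1.0000]
Step 2: x=[4.9375 9.3750 13.8750 17.8125] v=[-0.2500 -1.5000 -0.5000 0.2500]
Step 3: x=[4.7500 9.0156 13.6094 18.1406] v=[-0.7500 -1.4375 -1.0625 1.3125]
Step 4: x=[4.4414 8.7383 13.3281 18.5859] v=[-1.2344 -1.1093 -1.1251 1.7813]
Step 5: x=[4.0967 8.5342 13.2138 18.9668] v=[-1.3789 -0.8164 -0.4571 1.5235]
Step 6: x=[3.8372 8.3906 13.3679 19.1594] v=[-1.0381 -0.5743 0.6163 0.7705]
Step 7: x=[3.7567 8.3530 13.7255 19.1542] v=[-0.3219 -0.1504 1.4305 -0.0210]
Step 8: x=[3.8861 8.5095 14.0972 19.0418] v=[0.5177 0.6258 1.4867 -0.4497]
Max displacement = 2.2500

Answer: 2.2500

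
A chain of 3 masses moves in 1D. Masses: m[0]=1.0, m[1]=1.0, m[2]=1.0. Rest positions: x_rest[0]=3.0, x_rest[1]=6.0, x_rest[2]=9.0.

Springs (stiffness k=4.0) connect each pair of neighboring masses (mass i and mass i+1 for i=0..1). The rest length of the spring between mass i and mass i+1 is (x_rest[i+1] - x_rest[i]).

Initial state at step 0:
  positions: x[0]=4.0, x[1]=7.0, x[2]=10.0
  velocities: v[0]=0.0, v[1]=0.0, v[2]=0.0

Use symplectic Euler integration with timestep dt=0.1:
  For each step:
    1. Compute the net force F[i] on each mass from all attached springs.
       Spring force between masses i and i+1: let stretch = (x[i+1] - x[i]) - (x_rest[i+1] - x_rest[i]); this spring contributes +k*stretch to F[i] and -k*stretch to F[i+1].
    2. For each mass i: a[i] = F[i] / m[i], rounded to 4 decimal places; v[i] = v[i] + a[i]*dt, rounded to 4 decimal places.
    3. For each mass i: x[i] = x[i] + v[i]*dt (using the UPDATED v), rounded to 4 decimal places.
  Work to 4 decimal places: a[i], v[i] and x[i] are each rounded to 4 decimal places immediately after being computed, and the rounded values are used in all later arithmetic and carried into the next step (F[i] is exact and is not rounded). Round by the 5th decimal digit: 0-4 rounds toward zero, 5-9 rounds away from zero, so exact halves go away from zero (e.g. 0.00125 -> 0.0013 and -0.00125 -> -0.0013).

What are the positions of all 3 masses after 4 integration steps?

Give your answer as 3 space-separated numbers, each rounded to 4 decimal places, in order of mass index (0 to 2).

Answer: 4.0000 7.0000 10.0000

Derivation:
Step 0: x=[4.0000 7.0000 10.0000] v=[0.0000 0.0000 0.0000]
Step 1: x=[4.0000 7.0000 10.0000] v=[0.0000 0.0000 0.0000]
Step 2: x=[4.0000 7.0000 10.0000] v=[0.0000 0.0000 0.0000]
Step 3: x=[4.0000 7.0000 10.0000] v=[0.0000 0.0000 0.0000]
Step 4: x=[4.0000 7.0000 10.0000] v=[0.0000 0.0000 0.0000]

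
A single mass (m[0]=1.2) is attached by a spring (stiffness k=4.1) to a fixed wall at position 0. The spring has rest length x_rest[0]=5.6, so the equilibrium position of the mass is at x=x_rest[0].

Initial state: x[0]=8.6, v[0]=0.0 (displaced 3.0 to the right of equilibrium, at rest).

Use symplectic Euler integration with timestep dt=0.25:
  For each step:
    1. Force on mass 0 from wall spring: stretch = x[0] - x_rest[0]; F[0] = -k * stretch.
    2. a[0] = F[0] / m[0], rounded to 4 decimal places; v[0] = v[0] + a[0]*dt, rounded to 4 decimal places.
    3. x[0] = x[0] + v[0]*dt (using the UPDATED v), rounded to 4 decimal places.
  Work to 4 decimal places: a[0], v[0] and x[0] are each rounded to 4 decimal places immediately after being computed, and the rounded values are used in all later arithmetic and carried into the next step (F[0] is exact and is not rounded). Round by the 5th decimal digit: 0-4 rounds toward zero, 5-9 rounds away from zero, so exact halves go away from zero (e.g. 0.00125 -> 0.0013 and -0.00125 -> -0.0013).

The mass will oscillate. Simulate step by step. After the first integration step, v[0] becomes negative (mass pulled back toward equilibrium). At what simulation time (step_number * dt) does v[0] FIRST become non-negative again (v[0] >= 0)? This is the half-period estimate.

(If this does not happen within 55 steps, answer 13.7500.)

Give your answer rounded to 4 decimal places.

Step 0: x=[8.6000] v=[0.0000]
Step 1: x=[7.9594] v=[-2.5625]
Step 2: x=[6.8150] v=[-4.5778]
Step 3: x=[5.4111] v=[-5.6156]
Step 4: x=[4.0475] v=[-5.4543]
Step 5: x=[3.0155] v=[-4.1282]
Step 6: x=[2.5354] v=[-1.9206]
Step 7: x=[2.7097] v=[0.6971]
First v>=0 after going negative at step 7, time=1.7500

Answer: 1.7500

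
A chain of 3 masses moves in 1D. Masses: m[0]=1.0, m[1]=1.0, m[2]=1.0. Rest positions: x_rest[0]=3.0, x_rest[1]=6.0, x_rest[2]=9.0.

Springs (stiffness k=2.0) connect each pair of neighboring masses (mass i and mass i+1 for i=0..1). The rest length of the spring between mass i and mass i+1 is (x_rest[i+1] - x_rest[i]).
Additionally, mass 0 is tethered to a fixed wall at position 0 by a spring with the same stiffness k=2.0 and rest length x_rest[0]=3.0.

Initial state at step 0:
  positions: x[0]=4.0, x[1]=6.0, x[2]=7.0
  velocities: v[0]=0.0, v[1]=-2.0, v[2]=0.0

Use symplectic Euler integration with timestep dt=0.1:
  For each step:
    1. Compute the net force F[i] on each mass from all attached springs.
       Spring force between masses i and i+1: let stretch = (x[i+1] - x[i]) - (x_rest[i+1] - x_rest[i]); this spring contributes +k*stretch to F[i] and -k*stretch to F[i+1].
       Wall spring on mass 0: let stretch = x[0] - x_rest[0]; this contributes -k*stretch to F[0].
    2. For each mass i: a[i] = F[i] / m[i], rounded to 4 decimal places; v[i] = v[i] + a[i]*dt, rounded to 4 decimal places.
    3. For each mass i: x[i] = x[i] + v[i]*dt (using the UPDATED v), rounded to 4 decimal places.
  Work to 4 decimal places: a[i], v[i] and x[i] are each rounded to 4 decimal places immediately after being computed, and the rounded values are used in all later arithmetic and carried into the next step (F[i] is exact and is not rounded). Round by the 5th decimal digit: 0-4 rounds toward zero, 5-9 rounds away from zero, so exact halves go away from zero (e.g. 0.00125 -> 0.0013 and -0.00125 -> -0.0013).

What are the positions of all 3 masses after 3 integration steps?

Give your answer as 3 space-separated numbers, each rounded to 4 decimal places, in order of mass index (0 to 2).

Step 0: x=[4.0000 6.0000 7.0000] v=[0.0000 -2.0000 0.0000]
Step 1: x=[3.9600 5.7800 7.0400] v=[-0.4000 -2.2000 0.4000]
Step 2: x=[3.8772 5.5488 7.1148] v=[-0.8280 -2.3120 0.7480]
Step 3: x=[3.7503 5.3155 7.2183] v=[-1.2691 -2.3331 1.0348]

Answer: 3.7503 5.3155 7.2183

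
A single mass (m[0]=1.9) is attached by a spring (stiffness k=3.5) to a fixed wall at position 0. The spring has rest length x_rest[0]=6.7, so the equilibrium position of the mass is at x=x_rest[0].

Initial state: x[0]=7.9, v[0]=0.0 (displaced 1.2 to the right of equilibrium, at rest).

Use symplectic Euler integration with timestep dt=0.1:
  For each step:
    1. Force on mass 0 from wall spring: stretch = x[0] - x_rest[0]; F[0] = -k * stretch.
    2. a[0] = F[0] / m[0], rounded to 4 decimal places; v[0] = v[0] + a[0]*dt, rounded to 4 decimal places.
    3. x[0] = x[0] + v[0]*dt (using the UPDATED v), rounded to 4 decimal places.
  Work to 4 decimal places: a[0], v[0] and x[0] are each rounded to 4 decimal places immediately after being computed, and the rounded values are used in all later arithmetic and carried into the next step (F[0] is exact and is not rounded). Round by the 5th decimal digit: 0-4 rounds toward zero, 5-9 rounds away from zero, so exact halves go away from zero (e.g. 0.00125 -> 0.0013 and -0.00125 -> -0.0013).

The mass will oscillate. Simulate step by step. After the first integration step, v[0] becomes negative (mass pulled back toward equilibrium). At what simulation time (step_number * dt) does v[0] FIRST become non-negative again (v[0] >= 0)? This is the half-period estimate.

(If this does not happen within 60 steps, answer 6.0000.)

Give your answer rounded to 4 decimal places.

Step 0: x=[7.9000] v=[0.0000]
Step 1: x=[7.8779] v=[-0.2211]
Step 2: x=[7.8341] v=[-0.4381]
Step 3: x=[7.7694] v=[-0.6470]
Step 4: x=[7.6850] v=[-0.8440]
Step 5: x=[7.5825] v=[-1.0255]
Step 6: x=[7.4637] v=[-1.1881]
Step 7: x=[7.3308] v=[-1.3288]
Step 8: x=[7.1863] v=[-1.4450]
Step 9: x=[7.0328] v=[-1.5346]
Step 10: x=[6.8732] v=[-1.5959]
Step 11: x=[6.7104] v=[-1.6278]
Step 12: x=[6.5474] v=[-1.6297]
Step 13: x=[6.3872] v=[-1.6016]
Step 14: x=[6.2328] v=[-1.5440]
Step 15: x=[6.0870] v=[-1.4579]
Step 16: x=[5.9525] v=[-1.3450]
Step 17: x=[5.8318] v=[-1.2073]
Step 18: x=[5.7271] v=[-1.0474]
Step 19: x=[5.6403] v=[-0.8682]
Step 20: x=[5.5730] v=[-0.6730]
Step 21: x=[5.5265] v=[-0.4654]
Step 22: x=[5.5016] v=[-0.2492]
Step 23: x=[5.4988] v=[-0.0284]
Step 24: x=[5.5181] v=[0.1929]
First v>=0 after going negative at step 24, time=2.4000

Answer: 2.4000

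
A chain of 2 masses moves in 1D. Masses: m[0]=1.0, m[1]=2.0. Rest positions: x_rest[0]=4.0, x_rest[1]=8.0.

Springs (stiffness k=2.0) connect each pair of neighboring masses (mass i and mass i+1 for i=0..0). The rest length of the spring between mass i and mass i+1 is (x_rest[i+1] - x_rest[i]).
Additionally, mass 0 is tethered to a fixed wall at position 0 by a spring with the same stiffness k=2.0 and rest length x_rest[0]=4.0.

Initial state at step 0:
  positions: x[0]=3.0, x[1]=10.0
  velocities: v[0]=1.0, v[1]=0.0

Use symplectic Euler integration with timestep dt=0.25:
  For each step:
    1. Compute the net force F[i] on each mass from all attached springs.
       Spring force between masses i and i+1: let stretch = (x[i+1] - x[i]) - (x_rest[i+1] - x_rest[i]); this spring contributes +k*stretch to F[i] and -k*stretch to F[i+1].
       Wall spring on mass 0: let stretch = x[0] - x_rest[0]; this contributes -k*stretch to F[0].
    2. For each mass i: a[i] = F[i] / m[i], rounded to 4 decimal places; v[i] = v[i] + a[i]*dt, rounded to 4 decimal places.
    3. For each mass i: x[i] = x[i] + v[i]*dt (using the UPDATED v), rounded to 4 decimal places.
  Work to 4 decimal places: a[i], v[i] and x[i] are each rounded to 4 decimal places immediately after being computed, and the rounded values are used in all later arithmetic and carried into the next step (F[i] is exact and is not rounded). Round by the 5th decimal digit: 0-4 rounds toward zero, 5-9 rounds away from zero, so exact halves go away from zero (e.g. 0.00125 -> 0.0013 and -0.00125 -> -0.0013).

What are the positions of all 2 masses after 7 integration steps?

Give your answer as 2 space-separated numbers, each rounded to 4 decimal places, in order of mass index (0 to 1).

Answer: 5.3722 8.5604

Derivation:
Step 0: x=[3.0000 10.0000] v=[1.0000 0.0000]
Step 1: x=[3.7500 9.8125] v=[3.0000 -0.7500]
Step 2: x=[4.7891 9.4961] v=[4.1563 -1.2656]
Step 3: x=[5.8179 9.1355] v=[4.1153 -1.4424]
Step 4: x=[6.5342 8.8176] v=[2.8652 -1.2718]
Step 5: x=[6.7192 8.6069] v=[0.7398 -0.8427]
Step 6: x=[6.3002 8.5283] v=[-1.6760 -0.3146]
Step 7: x=[5.3722 8.5604] v=[-3.7121 0.1284]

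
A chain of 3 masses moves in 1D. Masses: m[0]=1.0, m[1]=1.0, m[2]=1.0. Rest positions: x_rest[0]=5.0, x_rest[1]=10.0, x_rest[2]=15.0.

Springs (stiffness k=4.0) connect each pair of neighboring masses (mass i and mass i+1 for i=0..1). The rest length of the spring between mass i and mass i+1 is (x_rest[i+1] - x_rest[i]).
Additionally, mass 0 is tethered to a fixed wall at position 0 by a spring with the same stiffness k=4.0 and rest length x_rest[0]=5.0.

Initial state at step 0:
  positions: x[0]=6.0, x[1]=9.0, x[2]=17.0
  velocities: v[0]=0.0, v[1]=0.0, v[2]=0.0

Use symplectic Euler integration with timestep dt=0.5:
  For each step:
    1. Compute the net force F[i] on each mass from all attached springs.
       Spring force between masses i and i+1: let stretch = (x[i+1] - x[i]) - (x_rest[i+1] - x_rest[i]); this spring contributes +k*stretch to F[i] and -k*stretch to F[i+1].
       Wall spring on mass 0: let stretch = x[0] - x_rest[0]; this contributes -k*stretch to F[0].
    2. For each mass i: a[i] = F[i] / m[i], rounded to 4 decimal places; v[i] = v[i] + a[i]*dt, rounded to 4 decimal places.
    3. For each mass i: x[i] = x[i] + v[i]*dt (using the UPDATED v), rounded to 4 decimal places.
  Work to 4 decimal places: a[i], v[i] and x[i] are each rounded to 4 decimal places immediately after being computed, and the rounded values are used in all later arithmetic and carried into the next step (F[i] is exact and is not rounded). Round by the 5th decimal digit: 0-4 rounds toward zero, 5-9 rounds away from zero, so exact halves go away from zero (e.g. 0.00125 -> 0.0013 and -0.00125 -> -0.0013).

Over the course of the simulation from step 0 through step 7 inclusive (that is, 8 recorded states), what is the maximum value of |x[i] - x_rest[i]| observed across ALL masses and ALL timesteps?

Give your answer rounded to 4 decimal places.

Answer: 4.0000

Derivation:
Step 0: x=[6.0000 9.0000 17.0000] v=[0.0000 0.0000 0.0000]
Step 1: x=[3.0000 14.0000 14.0000] v=[-6.0000 10.0000 -6.0000]
Step 2: x=[8.0000 8.0000 16.0000] v=[10.0000 -12.0000 4.0000]
Step 3: x=[5.0000 10.0000 15.0000] v=[-6.0000 4.0000 -2.0000]
Step 4: x=[2.0000 12.0000 14.0000] v=[-6.0000 4.0000 -2.0000]
Step 5: x=[7.0000 6.0000 16.0000] v=[10.0000 -12.0000 4.0000]
Step 6: x=[4.0000 11.0000 13.0000] v=[-6.0000 10.0000 -6.0000]
Step 7: x=[4.0000 11.0000 13.0000] v=[0.0000 0.0000 0.0000]
Max displacement = 4.0000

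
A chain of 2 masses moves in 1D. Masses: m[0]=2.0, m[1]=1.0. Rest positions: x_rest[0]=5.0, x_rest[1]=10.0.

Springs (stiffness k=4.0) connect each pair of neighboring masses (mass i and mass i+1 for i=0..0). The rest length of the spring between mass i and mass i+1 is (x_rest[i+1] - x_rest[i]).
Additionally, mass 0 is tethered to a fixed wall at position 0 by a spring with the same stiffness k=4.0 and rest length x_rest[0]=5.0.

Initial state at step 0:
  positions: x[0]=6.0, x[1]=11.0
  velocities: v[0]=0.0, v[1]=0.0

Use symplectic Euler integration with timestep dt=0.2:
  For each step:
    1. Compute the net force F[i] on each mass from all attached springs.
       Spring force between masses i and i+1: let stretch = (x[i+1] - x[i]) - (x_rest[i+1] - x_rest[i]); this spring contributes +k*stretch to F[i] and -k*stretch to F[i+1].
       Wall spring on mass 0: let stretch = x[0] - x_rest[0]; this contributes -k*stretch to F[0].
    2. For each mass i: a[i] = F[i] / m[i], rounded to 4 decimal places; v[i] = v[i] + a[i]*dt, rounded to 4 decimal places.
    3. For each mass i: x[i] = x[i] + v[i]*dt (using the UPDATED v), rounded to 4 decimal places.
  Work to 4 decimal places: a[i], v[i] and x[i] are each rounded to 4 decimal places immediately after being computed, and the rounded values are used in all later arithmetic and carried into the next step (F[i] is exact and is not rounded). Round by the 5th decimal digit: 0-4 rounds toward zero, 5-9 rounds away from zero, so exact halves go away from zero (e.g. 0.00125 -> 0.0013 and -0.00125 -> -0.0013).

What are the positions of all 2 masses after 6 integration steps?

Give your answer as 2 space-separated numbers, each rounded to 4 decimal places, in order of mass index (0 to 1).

Step 0: x=[6.0000 11.0000] v=[0.0000 0.0000]
Step 1: x=[5.9200 11.0000] v=[-0.4000 0.0000]
Step 2: x=[5.7728 10.9872] v=[-0.7360 -0.0640]
Step 3: x=[5.5809 10.9401] v=[-0.9594 -0.2355]
Step 4: x=[5.3713 10.8355] v=[-1.0481 -0.5229]
Step 5: x=[5.1691 10.6566] v=[-1.0109 -0.8943]
Step 6: x=[4.9924 10.3997] v=[-0.8835 -1.2843]

Answer: 4.9924 10.3997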